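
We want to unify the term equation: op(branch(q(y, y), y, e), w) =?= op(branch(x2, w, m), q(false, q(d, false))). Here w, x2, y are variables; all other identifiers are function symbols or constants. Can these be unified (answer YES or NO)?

NO

Decompose op/2: branch(q(y, y), y, e) =?= branch(x2, w, m),  w =?= q(false, q(d, false)).
Decompose branch/3: q(y, y) =?= x2,  y =?= w,  e =?= m.
Bind x2 := q(y, y); no other remaining equation mentions x2.
Bind y := w; no other remaining equation mentions y. Substituting into the earlier binding gives x2 := q(w, w).
Clash: constants e and m differ; no unifier exists.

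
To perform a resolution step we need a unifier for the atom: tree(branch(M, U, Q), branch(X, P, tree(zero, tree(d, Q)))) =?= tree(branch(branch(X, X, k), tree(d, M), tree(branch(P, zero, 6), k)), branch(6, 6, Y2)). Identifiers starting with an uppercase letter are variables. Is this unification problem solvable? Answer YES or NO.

YES

Decompose tree/2: branch(M, U, Q) =?= branch(branch(X, X, k), tree(d, M), tree(branch(P, zero, 6), k)),  branch(X, P, tree(zero, tree(d, Q))) =?= branch(6, 6, Y2).
Decompose branch/3: M =?= branch(X, X, k),  U =?= tree(d, M),  Q =?= tree(branch(P, zero, 6), k).
Bind M := branch(X, X, k); substituting into the one remaining equation that mentions M gives: U =?= tree(d, branch(X, X, k)).
Bind U := tree(d, branch(X, X, k)); no other remaining equation mentions U.
Bind Q := tree(branch(P, zero, 6), k); substituting into the remaining equation gives: branch(X, P, tree(zero, tree(d, tree(branch(P, zero, 6), k)))) =?= branch(6, 6, Y2).
Decompose branch/3: X =?= 6,  P =?= 6,  tree(zero, tree(d, tree(branch(P, zero, 6), k))) =?= Y2.
Bind X := 6; no other remaining equation mentions X. Substituting into the earlier bindings gives M := branch(6, 6, k), U := tree(d, branch(6, 6, k)).
Bind P := 6; substituting into the remaining equation gives: tree(zero, tree(d, tree(branch(6, zero, 6), k))) =?= Y2. Substituting into the earlier binding gives Q := tree(branch(6, zero, 6), k).
Bind Y2 := tree(zero, tree(d, tree(branch(6, zero, 6), k))).
No equations remain and no clash or occurs-check failure arose, so a unifier exists.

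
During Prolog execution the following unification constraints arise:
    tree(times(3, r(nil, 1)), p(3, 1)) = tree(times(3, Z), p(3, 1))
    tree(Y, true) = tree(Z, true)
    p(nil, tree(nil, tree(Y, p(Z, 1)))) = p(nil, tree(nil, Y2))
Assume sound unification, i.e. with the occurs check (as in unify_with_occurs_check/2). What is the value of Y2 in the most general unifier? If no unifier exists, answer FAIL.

Decompose tree/2: times(3, r(nil, 1)) = times(3, Z),  p(3, 1) = p(3, 1).
Decompose times/2: 3 = 3,  r(nil, 1) = Z.
Delete trivial equation 3 = 3.
Bind Z := r(nil, 1); substituting into the 2 remaining equations that mention Z gives: tree(Y, true) = tree(r(nil, 1), true),  p(nil, tree(nil, tree(Y, p(r(nil, 1), 1)))) = p(nil, tree(nil, Y2)).
Delete trivial equation p(3, 1) = p(3, 1).
Decompose tree/2: Y = r(nil, 1),  true = true.
Bind Y := r(nil, 1); substituting into the one remaining equation that mentions Y gives: p(nil, tree(nil, tree(r(nil, 1), p(r(nil, 1), 1)))) = p(nil, tree(nil, Y2)).
Delete trivial equation true = true.
Decompose p/2: nil = nil,  tree(nil, tree(r(nil, 1), p(r(nil, 1), 1))) = tree(nil, Y2).
Delete trivial equation nil = nil.
Decompose tree/2: nil = nil,  tree(r(nil, 1), p(r(nil, 1), 1)) = Y2.
Delete trivial equation nil = nil.
Bind Y2 := tree(r(nil, 1), p(r(nil, 1), 1)).
MGU = { Z -> r(nil, 1), Y -> r(nil, 1), Y2 -> tree(r(nil, 1), p(r(nil, 1), 1)) }, so Y2 -> tree(r(nil, 1), p(r(nil, 1), 1)).

tree(r(nil, 1), p(r(nil, 1), 1))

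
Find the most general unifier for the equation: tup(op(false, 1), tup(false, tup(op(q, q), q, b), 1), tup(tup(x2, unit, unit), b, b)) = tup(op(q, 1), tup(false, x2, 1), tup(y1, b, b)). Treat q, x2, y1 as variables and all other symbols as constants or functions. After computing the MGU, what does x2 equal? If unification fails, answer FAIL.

tup(op(false, false), false, b)

Decompose tup/3: op(false, 1) = op(q, 1),  tup(false, tup(op(q, q), q, b), 1) = tup(false, x2, 1),  tup(tup(x2, unit, unit), b, b) = tup(y1, b, b).
Decompose op/2: false = q,  1 = 1.
Bind q := false; substituting into the one remaining equation that mentions q gives: tup(false, tup(op(false, false), false, b), 1) = tup(false, x2, 1).
Delete trivial equation 1 = 1.
Decompose tup/3: false = false,  tup(op(false, false), false, b) = x2,  1 = 1.
Delete trivial equation false = false.
Bind x2 := tup(op(false, false), false, b); substituting into the one remaining equation that mentions x2 gives: tup(tup(tup(op(false, false), false, b), unit, unit), b, b) = tup(y1, b, b).
Delete trivial equation 1 = 1.
Decompose tup/3: tup(tup(op(false, false), false, b), unit, unit) = y1,  b = b,  b = b.
Bind y1 := tup(tup(op(false, false), false, b), unit, unit); no other remaining equation mentions y1.
Delete trivial equation b = b.
Delete trivial equation b = b.
MGU = { q := false, x2 := tup(op(false, false), false, b), y1 := tup(tup(op(false, false), false, b), unit, unit) }, so x2 := tup(op(false, false), false, b).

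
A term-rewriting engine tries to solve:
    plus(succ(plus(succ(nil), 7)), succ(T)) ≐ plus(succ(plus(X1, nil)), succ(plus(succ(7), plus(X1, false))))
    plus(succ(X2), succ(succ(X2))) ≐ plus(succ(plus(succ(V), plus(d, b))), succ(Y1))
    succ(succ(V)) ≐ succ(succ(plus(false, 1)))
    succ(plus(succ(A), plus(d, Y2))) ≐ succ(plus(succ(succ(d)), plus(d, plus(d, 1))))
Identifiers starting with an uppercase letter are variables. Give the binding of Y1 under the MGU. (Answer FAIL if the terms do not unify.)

Decompose plus/2: succ(plus(succ(nil), 7)) ≐ succ(plus(X1, nil)),  succ(T) ≐ succ(plus(succ(7), plus(X1, false))).
Decompose succ/1: plus(succ(nil), 7) ≐ plus(X1, nil).
Decompose plus/2: succ(nil) ≐ X1,  7 ≐ nil.
Bind X1 := succ(nil); substituting into the one remaining equation that mentions X1 gives: succ(T) ≐ succ(plus(succ(7), plus(succ(nil), false))).
Clash: constants 7 and nil differ; no unifier exists.

FAIL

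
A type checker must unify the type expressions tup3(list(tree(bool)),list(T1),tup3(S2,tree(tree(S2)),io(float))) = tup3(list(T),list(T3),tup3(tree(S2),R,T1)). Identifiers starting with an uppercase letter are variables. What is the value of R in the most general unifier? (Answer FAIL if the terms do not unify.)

Decompose tup3/3: list(tree(bool)) = list(T),  list(T1) = list(T3),  tup3(S2,tree(tree(S2)),io(float)) = tup3(tree(S2),R,T1).
Decompose list/1: tree(bool) = T.
Bind T := tree(bool); no other remaining equation mentions T.
Decompose list/1: T1 = T3.
Bind T1 := T3; substituting into the remaining equation gives: tup3(S2,tree(tree(S2)),io(float)) = tup3(tree(S2),R,T3).
Decompose tup3/3: S2 = tree(S2),  tree(tree(S2)) = R,  io(float) = T3.
Occurs check fails: S2 occurs in tree(S2); the equation S2 = tree(S2) has no finite solution.

FAIL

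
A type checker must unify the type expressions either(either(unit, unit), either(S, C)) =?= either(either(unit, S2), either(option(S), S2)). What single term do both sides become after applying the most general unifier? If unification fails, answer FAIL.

Decompose either/2: either(unit, unit) =?= either(unit, S2),  either(S, C) =?= either(option(S), S2).
Decompose either/2: unit =?= unit,  unit =?= S2.
Delete trivial equation unit =?= unit.
Bind S2 := unit; substituting into the remaining equation gives: either(S, C) =?= either(option(S), unit).
Decompose either/2: S =?= option(S),  C =?= unit.
Occurs check fails: S occurs in option(S); the equation S =?= option(S) has no finite solution.

FAIL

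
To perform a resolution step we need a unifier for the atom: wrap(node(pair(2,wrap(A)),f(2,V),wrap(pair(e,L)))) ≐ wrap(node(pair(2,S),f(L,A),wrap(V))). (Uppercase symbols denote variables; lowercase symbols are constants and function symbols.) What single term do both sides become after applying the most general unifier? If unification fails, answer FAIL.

Decompose wrap/1: node(pair(2,wrap(A)),f(2,V),wrap(pair(e,L))) ≐ node(pair(2,S),f(L,A),wrap(V)).
Decompose node/3: pair(2,wrap(A)) ≐ pair(2,S),  f(2,V) ≐ f(L,A),  wrap(pair(e,L)) ≐ wrap(V).
Decompose pair/2: 2 ≐ 2,  wrap(A) ≐ S.
Delete trivial equation 2 ≐ 2.
Bind S := wrap(A); no other remaining equation mentions S.
Decompose f/2: 2 ≐ L,  V ≐ A.
Bind L := 2; substituting into the one remaining equation that mentions L gives: wrap(pair(e,2)) ≐ wrap(V).
Bind V := A; substituting into the remaining equation gives: wrap(pair(e,2)) ≐ wrap(A).
Decompose wrap/1: pair(e,2) ≐ A.
Bind A := pair(e,2). Substituting into the earlier bindings gives S := wrap(pair(e,2)), V := pair(e,2).
Applying the MGU to either side gives wrap(node(pair(2,wrap(pair(e,2))),f(2,pair(e,2)),wrap(pair(e,2)))).

wrap(node(pair(2,wrap(pair(e,2))),f(2,pair(e,2)),wrap(pair(e,2))))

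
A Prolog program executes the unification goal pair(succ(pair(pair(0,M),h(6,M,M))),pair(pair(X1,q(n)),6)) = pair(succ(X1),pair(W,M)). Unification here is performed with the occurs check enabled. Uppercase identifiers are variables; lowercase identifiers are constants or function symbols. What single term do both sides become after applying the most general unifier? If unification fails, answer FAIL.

pair(succ(pair(pair(0,6),h(6,6,6))),pair(pair(pair(pair(0,6),h(6,6,6)),q(n)),6))

Decompose pair/2: succ(pair(pair(0,M),h(6,M,M))) = succ(X1),  pair(pair(X1,q(n)),6) = pair(W,M).
Decompose succ/1: pair(pair(0,M),h(6,M,M)) = X1.
Bind X1 := pair(pair(0,M),h(6,M,M)); substituting into the remaining equation gives: pair(pair(pair(pair(0,M),h(6,M,M)),q(n)),6) = pair(W,M).
Decompose pair/2: pair(pair(pair(0,M),h(6,M,M)),q(n)) = W,  6 = M.
Bind W := pair(pair(pair(0,M),h(6,M,M)),q(n)); no other remaining equation mentions W.
Bind M := 6. Substituting into the earlier bindings gives X1 := pair(pair(0,6),h(6,6,6)), W := pair(pair(pair(0,6),h(6,6,6)),q(n)).
Applying the MGU to either side gives pair(succ(pair(pair(0,6),h(6,6,6))),pair(pair(pair(pair(0,6),h(6,6,6)),q(n)),6)).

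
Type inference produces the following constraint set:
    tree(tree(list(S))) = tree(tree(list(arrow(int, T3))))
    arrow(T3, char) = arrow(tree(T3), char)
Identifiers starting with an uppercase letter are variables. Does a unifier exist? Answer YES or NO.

NO

Decompose tree/1: tree(list(S)) = tree(list(arrow(int, T3))).
Decompose tree/1: list(S) = list(arrow(int, T3)).
Decompose list/1: S = arrow(int, T3).
Bind S := arrow(int, T3); no other remaining equation mentions S.
Decompose arrow/2: T3 = tree(T3),  char = char.
Occurs check fails: T3 occurs in tree(T3); the equation T3 = tree(T3) has no finite solution.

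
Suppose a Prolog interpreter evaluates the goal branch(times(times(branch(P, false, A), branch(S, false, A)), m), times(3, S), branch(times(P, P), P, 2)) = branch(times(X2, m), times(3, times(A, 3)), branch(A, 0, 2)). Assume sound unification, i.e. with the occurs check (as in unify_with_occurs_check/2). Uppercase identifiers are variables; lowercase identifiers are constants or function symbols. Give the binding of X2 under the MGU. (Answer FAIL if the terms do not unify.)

times(branch(0, false, times(0, 0)), branch(times(times(0, 0), 3), false, times(0, 0)))

Decompose branch/3: times(times(branch(P, false, A), branch(S, false, A)), m) = times(X2, m),  times(3, S) = times(3, times(A, 3)),  branch(times(P, P), P, 2) = branch(A, 0, 2).
Decompose times/2: times(branch(P, false, A), branch(S, false, A)) = X2,  m = m.
Bind X2 := times(branch(P, false, A), branch(S, false, A)); no other remaining equation mentions X2.
Delete trivial equation m = m.
Decompose times/2: 3 = 3,  S = times(A, 3).
Delete trivial equation 3 = 3.
Bind S := times(A, 3); no other remaining equation mentions S. Substituting into the earlier binding gives X2 := times(branch(P, false, A), branch(times(A, 3), false, A)).
Decompose branch/3: times(P, P) = A,  P = 0,  2 = 2.
Bind A := times(P, P); no other remaining equation mentions A. Substituting into the earlier bindings gives X2 := times(branch(P, false, times(P, P)), branch(times(times(P, P), 3), false, times(P, P))), S := times(times(P, P), 3).
Bind P := 0; no other remaining equation mentions P. Substituting into the earlier bindings gives X2 := times(branch(0, false, times(0, 0)), branch(times(times(0, 0), 3), false, times(0, 0))), S := times(times(0, 0), 3), A := times(0, 0).
Delete trivial equation 2 = 2.
MGU = { X2 = times(branch(0, false, times(0, 0)), branch(times(times(0, 0), 3), false, times(0, 0))), S = times(times(0, 0), 3), A = times(0, 0), P = 0 }, so X2 = times(branch(0, false, times(0, 0)), branch(times(times(0, 0), 3), false, times(0, 0))).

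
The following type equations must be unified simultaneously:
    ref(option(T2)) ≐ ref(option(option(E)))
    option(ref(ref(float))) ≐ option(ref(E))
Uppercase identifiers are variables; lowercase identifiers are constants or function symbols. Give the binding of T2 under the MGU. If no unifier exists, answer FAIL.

Decompose ref/1: option(T2) ≐ option(option(E)).
Decompose option/1: T2 ≐ option(E).
Bind T2 := option(E); no other remaining equation mentions T2.
Decompose option/1: ref(ref(float)) ≐ ref(E).
Decompose ref/1: ref(float) ≐ E.
Bind E := ref(float). Substituting into the earlier binding gives T2 := option(ref(float)).
MGU = { T2 -> option(ref(float)), E -> ref(float) }, so T2 -> option(ref(float)).

option(ref(float))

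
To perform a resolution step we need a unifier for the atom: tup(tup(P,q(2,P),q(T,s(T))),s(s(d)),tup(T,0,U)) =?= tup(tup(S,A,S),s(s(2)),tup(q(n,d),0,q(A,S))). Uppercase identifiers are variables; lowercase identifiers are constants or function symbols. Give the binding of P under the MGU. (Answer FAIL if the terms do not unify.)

FAIL

Decompose tup/3: tup(P,q(2,P),q(T,s(T))) =?= tup(S,A,S),  s(s(d)) =?= s(s(2)),  tup(T,0,U) =?= tup(q(n,d),0,q(A,S)).
Decompose tup/3: P =?= S,  q(2,P) =?= A,  q(T,s(T)) =?= S.
Bind P := S; substituting into the one remaining equation that mentions P gives: q(2,S) =?= A.
Bind A := q(2,S); substituting into the one remaining equation that mentions A gives: tup(T,0,U) =?= tup(q(n,d),0,q(q(2,S),S)).
Bind S := q(T,s(T)); substituting into the one remaining equation that mentions S gives: tup(T,0,U) =?= tup(q(n,d),0,q(q(2,q(T,s(T))),q(T,s(T)))). Substituting into the earlier bindings gives P := q(T,s(T)), A := q(2,q(T,s(T))).
Decompose s/1: s(d) =?= s(2).
Decompose s/1: d =?= 2.
Clash: constants d and 2 differ; no unifier exists.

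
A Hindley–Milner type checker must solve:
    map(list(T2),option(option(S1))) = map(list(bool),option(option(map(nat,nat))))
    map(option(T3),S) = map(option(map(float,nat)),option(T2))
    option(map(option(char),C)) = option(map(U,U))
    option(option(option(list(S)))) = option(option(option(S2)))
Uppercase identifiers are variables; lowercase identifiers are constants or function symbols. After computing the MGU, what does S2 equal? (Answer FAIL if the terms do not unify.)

list(option(bool))

Decompose map/2: list(T2) = list(bool),  option(option(S1)) = option(option(map(nat,nat))).
Decompose list/1: T2 = bool.
Bind T2 := bool; substituting into the one remaining equation that mentions T2 gives: map(option(T3),S) = map(option(map(float,nat)),option(bool)).
Decompose option/1: option(S1) = option(map(nat,nat)).
Decompose option/1: S1 = map(nat,nat).
Bind S1 := map(nat,nat); no other remaining equation mentions S1.
Decompose map/2: option(T3) = option(map(float,nat)),  S = option(bool).
Decompose option/1: T3 = map(float,nat).
Bind T3 := map(float,nat); no other remaining equation mentions T3.
Bind S := option(bool); substituting into the one remaining equation that mentions S gives: option(option(option(list(option(bool))))) = option(option(option(S2))).
Decompose option/1: map(option(char),C) = map(U,U).
Decompose map/2: option(char) = U,  C = U.
Bind U := option(char); substituting into the one remaining equation that mentions U gives: C = option(char).
Bind C := option(char); no other remaining equation mentions C.
Decompose option/1: option(option(list(option(bool)))) = option(option(S2)).
Decompose option/1: option(list(option(bool))) = option(S2).
Decompose option/1: list(option(bool)) = S2.
Bind S2 := list(option(bool)).
MGU = { T2 -> bool, S1 -> map(nat,nat), T3 -> map(float,nat), S -> option(bool), U -> option(char), C -> option(char), S2 -> list(option(bool)) }, so S2 -> list(option(bool)).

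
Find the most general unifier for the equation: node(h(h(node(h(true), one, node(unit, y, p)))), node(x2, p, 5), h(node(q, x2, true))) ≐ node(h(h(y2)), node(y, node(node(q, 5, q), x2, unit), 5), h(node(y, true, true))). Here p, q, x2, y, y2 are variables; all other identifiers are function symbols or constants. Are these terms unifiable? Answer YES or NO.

YES

Decompose node/3: h(h(node(h(true), one, node(unit, y, p)))) ≐ h(h(y2)),  node(x2, p, 5) ≐ node(y, node(node(q, 5, q), x2, unit), 5),  h(node(q, x2, true)) ≐ h(node(y, true, true)).
Decompose h/1: h(node(h(true), one, node(unit, y, p))) ≐ h(y2).
Decompose h/1: node(h(true), one, node(unit, y, p)) ≐ y2.
Bind y2 := node(h(true), one, node(unit, y, p)); no other remaining equation mentions y2.
Decompose node/3: x2 ≐ y,  p ≐ node(node(q, 5, q), x2, unit),  5 ≐ 5.
Bind x2 := y; substituting into the 2 remaining equations that mention x2 gives: p ≐ node(node(q, 5, q), y, unit),  h(node(q, y, true)) ≐ h(node(y, true, true)).
Bind p := node(node(q, 5, q), y, unit); no other remaining equation mentions p. Substituting into the earlier binding gives y2 := node(h(true), one, node(unit, y, node(node(q, 5, q), y, unit))).
Delete trivial equation 5 ≐ 5.
Decompose h/1: node(q, y, true) ≐ node(y, true, true).
Decompose node/3: q ≐ y,  y ≐ true,  true ≐ true.
Bind q := y; no other remaining equation mentions q. Substituting into the earlier bindings gives y2 := node(h(true), one, node(unit, y, node(node(y, 5, y), y, unit))), p := node(node(y, 5, y), y, unit).
Bind y := true; no other remaining equation mentions y. Substituting into the earlier bindings gives y2 := node(h(true), one, node(unit, true, node(node(true, 5, true), true, unit))), x2 := true, p := node(node(true, 5, true), true, unit), q := true.
Delete trivial equation true ≐ true.
No equations remain and no clash or occurs-check failure arose, so a unifier exists.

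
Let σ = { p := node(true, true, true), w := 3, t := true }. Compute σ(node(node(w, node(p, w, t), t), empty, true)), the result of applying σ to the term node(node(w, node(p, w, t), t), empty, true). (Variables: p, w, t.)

node(node(3, node(node(true, true, true), 3, true), true), empty, true)

Replace each occurrence of p with node(true, true, true).
Replace each occurrence of w with 3.
Replace each occurrence of t with true.
Result: node(node(3, node(node(true, true, true), 3, true), true), empty, true).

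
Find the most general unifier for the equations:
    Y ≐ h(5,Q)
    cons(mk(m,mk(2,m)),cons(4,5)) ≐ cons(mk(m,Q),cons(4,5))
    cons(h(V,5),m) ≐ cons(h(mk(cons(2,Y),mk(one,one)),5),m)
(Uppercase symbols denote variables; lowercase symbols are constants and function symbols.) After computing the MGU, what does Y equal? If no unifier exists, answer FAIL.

h(5,mk(2,m))

Bind Y := h(5,Q); substituting into the one remaining equation that mentions Y gives: cons(h(V,5),m) ≐ cons(h(mk(cons(2,h(5,Q)),mk(one,one)),5),m).
Decompose cons/2: mk(m,mk(2,m)) ≐ mk(m,Q),  cons(4,5) ≐ cons(4,5).
Decompose mk/2: m ≐ m,  mk(2,m) ≐ Q.
Delete trivial equation m ≐ m.
Bind Q := mk(2,m); substituting into the one remaining equation that mentions Q gives: cons(h(V,5),m) ≐ cons(h(mk(cons(2,h(5,mk(2,m))),mk(one,one)),5),m). Substituting into the earlier binding gives Y := h(5,mk(2,m)).
Delete trivial equation cons(4,5) ≐ cons(4,5).
Decompose cons/2: h(V,5) ≐ h(mk(cons(2,h(5,mk(2,m))),mk(one,one)),5),  m ≐ m.
Decompose h/2: V ≐ mk(cons(2,h(5,mk(2,m))),mk(one,one)),  5 ≐ 5.
Bind V := mk(cons(2,h(5,mk(2,m))),mk(one,one)); no other remaining equation mentions V.
Delete trivial equation 5 ≐ 5.
Delete trivial equation m ≐ m.
MGU = { Y -> h(5,mk(2,m)), Q -> mk(2,m), V -> mk(cons(2,h(5,mk(2,m))),mk(one,one)) }, so Y -> h(5,mk(2,m)).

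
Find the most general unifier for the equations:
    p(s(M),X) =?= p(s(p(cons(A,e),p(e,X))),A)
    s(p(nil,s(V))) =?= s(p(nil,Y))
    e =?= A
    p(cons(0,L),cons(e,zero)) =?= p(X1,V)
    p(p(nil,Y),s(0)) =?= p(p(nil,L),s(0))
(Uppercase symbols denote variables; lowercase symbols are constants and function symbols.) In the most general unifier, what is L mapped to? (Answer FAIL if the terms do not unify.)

s(cons(e,zero))

Decompose p/2: s(M) =?= s(p(cons(A,e),p(e,X))),  X =?= A.
Decompose s/1: M =?= p(cons(A,e),p(e,X)).
Bind M := p(cons(A,e),p(e,X)); no other remaining equation mentions M.
Bind X := A; no other remaining equation mentions X. Substituting into the earlier binding gives M := p(cons(A,e),p(e,A)).
Decompose s/1: p(nil,s(V)) =?= p(nil,Y).
Decompose p/2: nil =?= nil,  s(V) =?= Y.
Delete trivial equation nil =?= nil.
Bind Y := s(V); substituting into the one remaining equation that mentions Y gives: p(p(nil,s(V)),s(0)) =?= p(p(nil,L),s(0)).
Bind A := e; no other remaining equation mentions A. Substituting into the earlier bindings gives M := p(cons(e,e),p(e,e)), X := e.
Decompose p/2: cons(0,L) =?= X1,  cons(e,zero) =?= V.
Bind X1 := cons(0,L); no other remaining equation mentions X1.
Bind V := cons(e,zero); substituting into the remaining equation gives: p(p(nil,s(cons(e,zero))),s(0)) =?= p(p(nil,L),s(0)). Substituting into the earlier binding gives Y := s(cons(e,zero)).
Decompose p/2: p(nil,s(cons(e,zero))) =?= p(nil,L),  s(0) =?= s(0).
Decompose p/2: nil =?= nil,  s(cons(e,zero)) =?= L.
Delete trivial equation nil =?= nil.
Bind L := s(cons(e,zero)); no other remaining equation mentions L. Substituting into the earlier binding gives X1 := cons(0,s(cons(e,zero))).
Delete trivial equation s(0) =?= s(0).
MGU = { M -> p(cons(e,e),p(e,e)), X -> e, Y -> s(cons(e,zero)), A -> e, X1 -> cons(0,s(cons(e,zero))), V -> cons(e,zero), L -> s(cons(e,zero)) }, so L -> s(cons(e,zero)).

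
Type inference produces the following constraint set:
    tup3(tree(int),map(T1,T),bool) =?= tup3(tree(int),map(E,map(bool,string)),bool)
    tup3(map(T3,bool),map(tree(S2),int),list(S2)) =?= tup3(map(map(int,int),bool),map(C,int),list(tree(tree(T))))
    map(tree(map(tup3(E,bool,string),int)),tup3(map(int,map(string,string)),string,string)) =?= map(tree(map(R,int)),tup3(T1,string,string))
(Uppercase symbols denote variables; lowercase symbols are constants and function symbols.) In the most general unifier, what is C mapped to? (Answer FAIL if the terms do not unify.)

tree(tree(tree(map(bool,string))))

Decompose tup3/3: tree(int) =?= tree(int),  map(T1,T) =?= map(E,map(bool,string)),  bool =?= bool.
Delete trivial equation tree(int) =?= tree(int).
Decompose map/2: T1 =?= E,  T =?= map(bool,string).
Bind T1 := E; substituting into the one remaining equation that mentions T1 gives: map(tree(map(tup3(E,bool,string),int)),tup3(map(int,map(string,string)),string,string)) =?= map(tree(map(R,int)),tup3(E,string,string)).
Bind T := map(bool,string); substituting into the one remaining equation that mentions T gives: tup3(map(T3,bool),map(tree(S2),int),list(S2)) =?= tup3(map(map(int,int),bool),map(C,int),list(tree(tree(map(bool,string))))).
Delete trivial equation bool =?= bool.
Decompose tup3/3: map(T3,bool) =?= map(map(int,int),bool),  map(tree(S2),int) =?= map(C,int),  list(S2) =?= list(tree(tree(map(bool,string)))).
Decompose map/2: T3 =?= map(int,int),  bool =?= bool.
Bind T3 := map(int,int); no other remaining equation mentions T3.
Delete trivial equation bool =?= bool.
Decompose map/2: tree(S2) =?= C,  int =?= int.
Bind C := tree(S2); no other remaining equation mentions C.
Delete trivial equation int =?= int.
Decompose list/1: S2 =?= tree(tree(map(bool,string))).
Bind S2 := tree(tree(map(bool,string))); no other remaining equation mentions S2. Substituting into the earlier binding gives C := tree(tree(tree(map(bool,string)))).
Decompose map/2: tree(map(tup3(E,bool,string),int)) =?= tree(map(R,int)),  tup3(map(int,map(string,string)),string,string) =?= tup3(E,string,string).
Decompose tree/1: map(tup3(E,bool,string),int) =?= map(R,int).
Decompose map/2: tup3(E,bool,string) =?= R,  int =?= int.
Bind R := tup3(E,bool,string); no other remaining equation mentions R.
Delete trivial equation int =?= int.
Decompose tup3/3: map(int,map(string,string)) =?= E,  string =?= string,  string =?= string.
Bind E := map(int,map(string,string)); no other remaining equation mentions E. Substituting into the earlier bindings gives T1 := map(int,map(string,string)), R := tup3(map(int,map(string,string)),bool,string).
Delete trivial equation string =?= string.
Delete trivial equation string =?= string.
MGU = { T1 ↦ map(int,map(string,string)), T ↦ map(bool,string), T3 ↦ map(int,int), C ↦ tree(tree(tree(map(bool,string)))), S2 ↦ tree(tree(map(bool,string))), R ↦ tup3(map(int,map(string,string)),bool,string), E ↦ map(int,map(string,string)) }, so C ↦ tree(tree(tree(map(bool,string)))).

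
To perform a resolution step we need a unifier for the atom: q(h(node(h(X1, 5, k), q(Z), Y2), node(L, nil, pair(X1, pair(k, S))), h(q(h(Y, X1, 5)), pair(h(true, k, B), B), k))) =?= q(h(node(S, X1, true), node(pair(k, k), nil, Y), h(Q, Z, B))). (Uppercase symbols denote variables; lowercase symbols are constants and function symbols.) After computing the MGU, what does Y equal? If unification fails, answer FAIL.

pair(q(pair(h(true, k, k), k)), pair(k, h(q(pair(h(true, k, k), k)), 5, k)))

Decompose q/1: h(node(h(X1, 5, k), q(Z), Y2), node(L, nil, pair(X1, pair(k, S))), h(q(h(Y, X1, 5)), pair(h(true, k, B), B), k)) =?= h(node(S, X1, true), node(pair(k, k), nil, Y), h(Q, Z, B)).
Decompose h/3: node(h(X1, 5, k), q(Z), Y2) =?= node(S, X1, true),  node(L, nil, pair(X1, pair(k, S))) =?= node(pair(k, k), nil, Y),  h(q(h(Y, X1, 5)), pair(h(true, k, B), B), k) =?= h(Q, Z, B).
Decompose node/3: h(X1, 5, k) =?= S,  q(Z) =?= X1,  Y2 =?= true.
Bind S := h(X1, 5, k); substituting into the one remaining equation that mentions S gives: node(L, nil, pair(X1, pair(k, h(X1, 5, k)))) =?= node(pair(k, k), nil, Y).
Bind X1 := q(Z); substituting into the 2 remaining equations that mention X1 gives: node(L, nil, pair(q(Z), pair(k, h(q(Z), 5, k)))) =?= node(pair(k, k), nil, Y),  h(q(h(Y, q(Z), 5)), pair(h(true, k, B), B), k) =?= h(Q, Z, B). Substituting into the earlier binding gives S := h(q(Z), 5, k).
Bind Y2 := true; no other remaining equation mentions Y2.
Decompose node/3: L =?= pair(k, k),  nil =?= nil,  pair(q(Z), pair(k, h(q(Z), 5, k))) =?= Y.
Bind L := pair(k, k); no other remaining equation mentions L.
Delete trivial equation nil =?= nil.
Bind Y := pair(q(Z), pair(k, h(q(Z), 5, k))); substituting into the remaining equation gives: h(q(h(pair(q(Z), pair(k, h(q(Z), 5, k))), q(Z), 5)), pair(h(true, k, B), B), k) =?= h(Q, Z, B).
Decompose h/3: q(h(pair(q(Z), pair(k, h(q(Z), 5, k))), q(Z), 5)) =?= Q,  pair(h(true, k, B), B) =?= Z,  k =?= B.
Bind Q := q(h(pair(q(Z), pair(k, h(q(Z), 5, k))), q(Z), 5)); no other remaining equation mentions Q.
Bind Z := pair(h(true, k, B), B); no other remaining equation mentions Z. Substituting into the earlier bindings gives S := h(q(pair(h(true, k, B), B)), 5, k), X1 := q(pair(h(true, k, B), B)), Y := pair(q(pair(h(true, k, B), B)), pair(k, h(q(pair(h(true, k, B), B)), 5, k))), Q := q(h(pair(q(pair(h(true, k, B), B)), pair(k, h(q(pair(h(true, k, B), B)), 5, k))), q(pair(h(true, k, B), B)), 5)).
Bind B := k. Substituting into the earlier bindings gives S := h(q(pair(h(true, k, k), k)), 5, k), X1 := q(pair(h(true, k, k), k)), Y := pair(q(pair(h(true, k, k), k)), pair(k, h(q(pair(h(true, k, k), k)), 5, k))), Q := q(h(pair(q(pair(h(true, k, k), k)), pair(k, h(q(pair(h(true, k, k), k)), 5, k))), q(pair(h(true, k, k), k)), 5)), Z := pair(h(true, k, k), k).
MGU = { S := h(q(pair(h(true, k, k), k)), 5, k), X1 := q(pair(h(true, k, k), k)), Y2 := true, L := pair(k, k), Y := pair(q(pair(h(true, k, k), k)), pair(k, h(q(pair(h(true, k, k), k)), 5, k))), Q := q(h(pair(q(pair(h(true, k, k), k)), pair(k, h(q(pair(h(true, k, k), k)), 5, k))), q(pair(h(true, k, k), k)), 5)), Z := pair(h(true, k, k), k), B := k }, so Y := pair(q(pair(h(true, k, k), k)), pair(k, h(q(pair(h(true, k, k), k)), 5, k))).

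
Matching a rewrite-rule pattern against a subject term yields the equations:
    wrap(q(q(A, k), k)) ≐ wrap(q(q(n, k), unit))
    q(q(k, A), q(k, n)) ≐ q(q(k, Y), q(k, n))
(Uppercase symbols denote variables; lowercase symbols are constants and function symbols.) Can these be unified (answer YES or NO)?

NO

Decompose wrap/1: q(q(A, k), k) ≐ q(q(n, k), unit).
Decompose q/2: q(A, k) ≐ q(n, k),  k ≐ unit.
Decompose q/2: A ≐ n,  k ≐ k.
Bind A := n; substituting into the one remaining equation that mentions A gives: q(q(k, n), q(k, n)) ≐ q(q(k, Y), q(k, n)).
Delete trivial equation k ≐ k.
Clash: constants k and unit differ; no unifier exists.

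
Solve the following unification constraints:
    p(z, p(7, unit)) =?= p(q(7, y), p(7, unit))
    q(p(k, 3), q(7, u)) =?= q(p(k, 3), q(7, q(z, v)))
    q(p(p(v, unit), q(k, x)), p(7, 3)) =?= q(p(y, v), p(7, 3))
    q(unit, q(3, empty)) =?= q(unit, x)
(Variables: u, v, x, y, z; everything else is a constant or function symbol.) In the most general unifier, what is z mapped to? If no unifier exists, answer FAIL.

q(7, p(q(k, q(3, empty)), unit))

Decompose p/2: z =?= q(7, y),  p(7, unit) =?= p(7, unit).
Bind z := q(7, y); substituting into the one remaining equation that mentions z gives: q(p(k, 3), q(7, u)) =?= q(p(k, 3), q(7, q(q(7, y), v))).
Delete trivial equation p(7, unit) =?= p(7, unit).
Decompose q/2: p(k, 3) =?= p(k, 3),  q(7, u) =?= q(7, q(q(7, y), v)).
Delete trivial equation p(k, 3) =?= p(k, 3).
Decompose q/2: 7 =?= 7,  u =?= q(q(7, y), v).
Delete trivial equation 7 =?= 7.
Bind u := q(q(7, y), v); no other remaining equation mentions u.
Decompose q/2: p(p(v, unit), q(k, x)) =?= p(y, v),  p(7, 3) =?= p(7, 3).
Decompose p/2: p(v, unit) =?= y,  q(k, x) =?= v.
Bind y := p(v, unit); no other remaining equation mentions y. Substituting into the earlier bindings gives z := q(7, p(v, unit)), u := q(q(7, p(v, unit)), v).
Bind v := q(k, x); no other remaining equation mentions v. Substituting into the earlier bindings gives z := q(7, p(q(k, x), unit)), u := q(q(7, p(q(k, x), unit)), q(k, x)), y := p(q(k, x), unit).
Delete trivial equation p(7, 3) =?= p(7, 3).
Decompose q/2: unit =?= unit,  q(3, empty) =?= x.
Delete trivial equation unit =?= unit.
Bind x := q(3, empty). Substituting into the earlier bindings gives z := q(7, p(q(k, q(3, empty)), unit)), u := q(q(7, p(q(k, q(3, empty)), unit)), q(k, q(3, empty))), y := p(q(k, q(3, empty)), unit), v := q(k, q(3, empty)).
MGU = { z := q(7, p(q(k, q(3, empty)), unit)), u := q(q(7, p(q(k, q(3, empty)), unit)), q(k, q(3, empty))), y := p(q(k, q(3, empty)), unit), v := q(k, q(3, empty)), x := q(3, empty) }, so z := q(7, p(q(k, q(3, empty)), unit)).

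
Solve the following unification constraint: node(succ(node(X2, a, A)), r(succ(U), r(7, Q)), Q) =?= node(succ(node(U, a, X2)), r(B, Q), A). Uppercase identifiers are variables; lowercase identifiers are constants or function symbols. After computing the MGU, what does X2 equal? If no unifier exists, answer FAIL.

Decompose node/3: succ(node(X2, a, A)) =?= succ(node(U, a, X2)),  r(succ(U), r(7, Q)) =?= r(B, Q),  Q =?= A.
Decompose succ/1: node(X2, a, A) =?= node(U, a, X2).
Decompose node/3: X2 =?= U,  a =?= a,  A =?= X2.
Bind X2 := U; substituting into the one remaining equation that mentions X2 gives: A =?= U.
Delete trivial equation a =?= a.
Bind A := U; substituting into the one remaining equation that mentions A gives: Q =?= U.
Decompose r/2: succ(U) =?= B,  r(7, Q) =?= Q.
Bind B := succ(U); no other remaining equation mentions B.
Occurs check fails: Q occurs in r(7, Q); the equation Q =?= r(7, Q) has no finite solution.

FAIL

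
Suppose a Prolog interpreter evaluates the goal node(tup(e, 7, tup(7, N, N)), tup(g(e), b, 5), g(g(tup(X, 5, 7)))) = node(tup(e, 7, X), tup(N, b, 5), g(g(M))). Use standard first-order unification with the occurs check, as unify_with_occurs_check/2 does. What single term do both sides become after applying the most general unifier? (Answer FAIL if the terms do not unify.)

Decompose node/3: tup(e, 7, tup(7, N, N)) = tup(e, 7, X),  tup(g(e), b, 5) = tup(N, b, 5),  g(g(tup(X, 5, 7))) = g(g(M)).
Decompose tup/3: e = e,  7 = 7,  tup(7, N, N) = X.
Delete trivial equation e = e.
Delete trivial equation 7 = 7.
Bind X := tup(7, N, N); substituting into the one remaining equation that mentions X gives: g(g(tup(tup(7, N, N), 5, 7))) = g(g(M)).
Decompose tup/3: g(e) = N,  b = b,  5 = 5.
Bind N := g(e); substituting into the one remaining equation that mentions N gives: g(g(tup(tup(7, g(e), g(e)), 5, 7))) = g(g(M)). Substituting into the earlier binding gives X := tup(7, g(e), g(e)).
Delete trivial equation b = b.
Delete trivial equation 5 = 5.
Decompose g/1: g(tup(tup(7, g(e), g(e)), 5, 7)) = g(M).
Decompose g/1: tup(tup(7, g(e), g(e)), 5, 7) = M.
Bind M := tup(tup(7, g(e), g(e)), 5, 7).
Applying the MGU to either side gives node(tup(e, 7, tup(7, g(e), g(e))), tup(g(e), b, 5), g(g(tup(tup(7, g(e), g(e)), 5, 7)))).

node(tup(e, 7, tup(7, g(e), g(e))), tup(g(e), b, 5), g(g(tup(tup(7, g(e), g(e)), 5, 7))))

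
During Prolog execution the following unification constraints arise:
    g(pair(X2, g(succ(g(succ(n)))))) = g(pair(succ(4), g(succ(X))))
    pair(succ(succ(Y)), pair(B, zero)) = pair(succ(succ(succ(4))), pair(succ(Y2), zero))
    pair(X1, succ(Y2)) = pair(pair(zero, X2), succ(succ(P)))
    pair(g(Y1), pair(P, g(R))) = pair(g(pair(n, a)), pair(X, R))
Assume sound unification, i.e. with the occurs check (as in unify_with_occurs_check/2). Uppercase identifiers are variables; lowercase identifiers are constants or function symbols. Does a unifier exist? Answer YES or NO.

NO

Decompose g/1: pair(X2, g(succ(g(succ(n))))) = pair(succ(4), g(succ(X))).
Decompose pair/2: X2 = succ(4),  g(succ(g(succ(n)))) = g(succ(X)).
Bind X2 := succ(4); substituting into the one remaining equation that mentions X2 gives: pair(X1, succ(Y2)) = pair(pair(zero, succ(4)), succ(succ(P))).
Decompose g/1: succ(g(succ(n))) = succ(X).
Decompose succ/1: g(succ(n)) = X.
Bind X := g(succ(n)); substituting into the one remaining equation that mentions X gives: pair(g(Y1), pair(P, g(R))) = pair(g(pair(n, a)), pair(g(succ(n)), R)).
Decompose pair/2: succ(succ(Y)) = succ(succ(succ(4))),  pair(B, zero) = pair(succ(Y2), zero).
Decompose succ/1: succ(Y) = succ(succ(4)).
Decompose succ/1: Y = succ(4).
Bind Y := succ(4); no other remaining equation mentions Y.
Decompose pair/2: B = succ(Y2),  zero = zero.
Bind B := succ(Y2); no other remaining equation mentions B.
Delete trivial equation zero = zero.
Decompose pair/2: X1 = pair(zero, succ(4)),  succ(Y2) = succ(succ(P)).
Bind X1 := pair(zero, succ(4)); no other remaining equation mentions X1.
Decompose succ/1: Y2 = succ(P).
Bind Y2 := succ(P); no other remaining equation mentions Y2. Substituting into the earlier binding gives B := succ(succ(P)).
Decompose pair/2: g(Y1) = g(pair(n, a)),  pair(P, g(R)) = pair(g(succ(n)), R).
Decompose g/1: Y1 = pair(n, a).
Bind Y1 := pair(n, a); no other remaining equation mentions Y1.
Decompose pair/2: P = g(succ(n)),  g(R) = R.
Bind P := g(succ(n)); no other remaining equation mentions P. Substituting into the earlier bindings gives B := succ(succ(g(succ(n)))), Y2 := succ(g(succ(n))).
Occurs check fails: R occurs in g(R); the equation R = g(R) has no finite solution.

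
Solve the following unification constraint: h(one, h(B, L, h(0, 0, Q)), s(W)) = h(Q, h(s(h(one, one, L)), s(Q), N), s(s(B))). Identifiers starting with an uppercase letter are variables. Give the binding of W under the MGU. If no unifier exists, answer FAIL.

s(s(h(one, one, s(one))))

Decompose h/3: one = Q,  h(B, L, h(0, 0, Q)) = h(s(h(one, one, L)), s(Q), N),  s(W) = s(s(B)).
Bind Q := one; substituting into the one remaining equation that mentions Q gives: h(B, L, h(0, 0, one)) = h(s(h(one, one, L)), s(one), N).
Decompose h/3: B = s(h(one, one, L)),  L = s(one),  h(0, 0, one) = N.
Bind B := s(h(one, one, L)); substituting into the one remaining equation that mentions B gives: s(W) = s(s(s(h(one, one, L)))).
Bind L := s(one); substituting into the one remaining equation that mentions L gives: s(W) = s(s(s(h(one, one, s(one))))). Substituting into the earlier binding gives B := s(h(one, one, s(one))).
Bind N := h(0, 0, one); no other remaining equation mentions N.
Decompose s/1: W = s(s(h(one, one, s(one)))).
Bind W := s(s(h(one, one, s(one)))).
MGU = { Q := one, B := s(h(one, one, s(one))), L := s(one), N := h(0, 0, one), W := s(s(h(one, one, s(one)))) }, so W := s(s(h(one, one, s(one)))).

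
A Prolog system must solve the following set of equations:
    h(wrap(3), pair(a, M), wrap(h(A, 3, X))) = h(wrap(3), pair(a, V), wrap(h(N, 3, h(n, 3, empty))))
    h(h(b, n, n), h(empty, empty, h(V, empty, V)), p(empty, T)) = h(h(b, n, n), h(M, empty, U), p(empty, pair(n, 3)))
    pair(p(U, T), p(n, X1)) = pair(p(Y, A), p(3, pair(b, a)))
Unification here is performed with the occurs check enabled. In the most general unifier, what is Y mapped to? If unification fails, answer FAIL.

FAIL

Decompose h/3: wrap(3) = wrap(3),  pair(a, M) = pair(a, V),  wrap(h(A, 3, X)) = wrap(h(N, 3, h(n, 3, empty))).
Delete trivial equation wrap(3) = wrap(3).
Decompose pair/2: a = a,  M = V.
Delete trivial equation a = a.
Bind M := V; substituting into the one remaining equation that mentions M gives: h(h(b, n, n), h(empty, empty, h(V, empty, V)), p(empty, T)) = h(h(b, n, n), h(V, empty, U), p(empty, pair(n, 3))).
Decompose wrap/1: h(A, 3, X) = h(N, 3, h(n, 3, empty)).
Decompose h/3: A = N,  3 = 3,  X = h(n, 3, empty).
Bind A := N; substituting into the one remaining equation that mentions A gives: pair(p(U, T), p(n, X1)) = pair(p(Y, N), p(3, pair(b, a))).
Delete trivial equation 3 = 3.
Bind X := h(n, 3, empty); no other remaining equation mentions X.
Decompose h/3: h(b, n, n) = h(b, n, n),  h(empty, empty, h(V, empty, V)) = h(V, empty, U),  p(empty, T) = p(empty, pair(n, 3)).
Delete trivial equation h(b, n, n) = h(b, n, n).
Decompose h/3: empty = V,  empty = empty,  h(V, empty, V) = U.
Bind V := empty; substituting into the one remaining equation that mentions V gives: h(empty, empty, empty) = U. Substituting into the earlier binding gives M := empty.
Delete trivial equation empty = empty.
Bind U := h(empty, empty, empty); substituting into the one remaining equation that mentions U gives: pair(p(h(empty, empty, empty), T), p(n, X1)) = pair(p(Y, N), p(3, pair(b, a))).
Decompose p/2: empty = empty,  T = pair(n, 3).
Delete trivial equation empty = empty.
Bind T := pair(n, 3); substituting into the remaining equation gives: pair(p(h(empty, empty, empty), pair(n, 3)), p(n, X1)) = pair(p(Y, N), p(3, pair(b, a))).
Decompose pair/2: p(h(empty, empty, empty), pair(n, 3)) = p(Y, N),  p(n, X1) = p(3, pair(b, a)).
Decompose p/2: h(empty, empty, empty) = Y,  pair(n, 3) = N.
Bind Y := h(empty, empty, empty); no other remaining equation mentions Y.
Bind N := pair(n, 3); no other remaining equation mentions N. Substituting into the earlier binding gives A := pair(n, 3).
Decompose p/2: n = 3,  X1 = pair(b, a).
Clash: constants n and 3 differ; no unifier exists.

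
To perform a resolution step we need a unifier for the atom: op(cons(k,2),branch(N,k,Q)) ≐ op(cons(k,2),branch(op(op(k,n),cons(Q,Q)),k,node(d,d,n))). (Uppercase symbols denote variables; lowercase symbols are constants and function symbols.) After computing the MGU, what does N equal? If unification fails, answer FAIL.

op(op(k,n),cons(node(d,d,n),node(d,d,n)))

Decompose op/2: cons(k,2) ≐ cons(k,2),  branch(N,k,Q) ≐ branch(op(op(k,n),cons(Q,Q)),k,node(d,d,n)).
Delete trivial equation cons(k,2) ≐ cons(k,2).
Decompose branch/3: N ≐ op(op(k,n),cons(Q,Q)),  k ≐ k,  Q ≐ node(d,d,n).
Bind N := op(op(k,n),cons(Q,Q)); no other remaining equation mentions N.
Delete trivial equation k ≐ k.
Bind Q := node(d,d,n). Substituting into the earlier binding gives N := op(op(k,n),cons(node(d,d,n),node(d,d,n))).
MGU = { N := op(op(k,n),cons(node(d,d,n),node(d,d,n))), Q := node(d,d,n) }, so N := op(op(k,n),cons(node(d,d,n),node(d,d,n))).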